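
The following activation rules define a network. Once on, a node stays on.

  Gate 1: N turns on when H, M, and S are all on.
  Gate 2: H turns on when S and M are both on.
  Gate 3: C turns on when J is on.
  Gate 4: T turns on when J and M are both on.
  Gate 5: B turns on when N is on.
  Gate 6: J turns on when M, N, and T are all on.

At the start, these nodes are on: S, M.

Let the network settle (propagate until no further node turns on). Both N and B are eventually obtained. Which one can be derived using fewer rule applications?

N

N: Gate 2: S and M on → H on. H, M, and S are on, so N turns on (Gate 1). [2 rule applications]
B: S and M are on, so H turns on (Gate 2). H, M, and S are on, so N turns on (Gate 1). N is on, so B turns on (Gate 5). [3 rule applications]
N needs fewer.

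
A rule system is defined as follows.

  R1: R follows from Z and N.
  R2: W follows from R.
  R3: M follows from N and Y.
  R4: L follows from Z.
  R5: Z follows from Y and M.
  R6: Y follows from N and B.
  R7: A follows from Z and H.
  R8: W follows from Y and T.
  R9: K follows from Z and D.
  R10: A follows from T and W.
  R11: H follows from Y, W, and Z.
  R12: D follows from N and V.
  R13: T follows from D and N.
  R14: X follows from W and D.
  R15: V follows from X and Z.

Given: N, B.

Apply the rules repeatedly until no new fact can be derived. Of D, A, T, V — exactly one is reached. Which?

A

From N and B, R6 gives Y.
N and Y hold, so M follows (R3).
Y and M hold, so Z follows (R5).
Z and N hold, so R follows (R1).
R holds, so W follows (R2).
Y, W, and Z hold, so H follows (R11).
From Z and H, R7 gives A.
T would need D and N (R13), but D is never established. D would need N and V (R12), but V is never established. V would need X and Z (R15), but X is never established.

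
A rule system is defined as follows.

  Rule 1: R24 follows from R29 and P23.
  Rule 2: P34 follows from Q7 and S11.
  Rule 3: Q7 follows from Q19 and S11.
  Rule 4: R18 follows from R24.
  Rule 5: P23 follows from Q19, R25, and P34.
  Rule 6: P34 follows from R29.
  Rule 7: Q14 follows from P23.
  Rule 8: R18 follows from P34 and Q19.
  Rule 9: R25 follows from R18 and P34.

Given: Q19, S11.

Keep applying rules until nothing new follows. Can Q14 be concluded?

Yes

Q19 and S11 hold, so Q7 follows (Rule 3).
From Q7 and S11, Rule 2 gives P34.
From P34 and Q19, Rule 8 gives R18.
From R18 and P34, Rule 9 gives R25.
Q19, R25, and P34 hold, so P23 follows (Rule 5).
From P23, Rule 7 gives Q14.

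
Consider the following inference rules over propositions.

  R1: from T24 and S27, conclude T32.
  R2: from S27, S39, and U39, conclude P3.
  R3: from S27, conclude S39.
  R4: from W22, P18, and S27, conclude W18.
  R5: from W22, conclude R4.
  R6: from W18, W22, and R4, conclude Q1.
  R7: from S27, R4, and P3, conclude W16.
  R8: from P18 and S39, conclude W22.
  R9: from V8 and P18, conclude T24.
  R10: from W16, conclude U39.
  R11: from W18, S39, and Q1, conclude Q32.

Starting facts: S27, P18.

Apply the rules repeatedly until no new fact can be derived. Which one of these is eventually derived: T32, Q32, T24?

From S27, R3 gives S39.
P18 and S39 hold, so W22 follows (R8).
W22 holds, so R4 follows (R5).
From W22, P18, and S27, R4 gives W18.
From W18, W22, and R4, R6 gives Q1.
From W18, S39, and Q1, R11 gives Q32.
T32 would need T24 and S27 (R1), but T24 is never established. T24 would need V8 and P18 (R9), but V8 is never established.

Q32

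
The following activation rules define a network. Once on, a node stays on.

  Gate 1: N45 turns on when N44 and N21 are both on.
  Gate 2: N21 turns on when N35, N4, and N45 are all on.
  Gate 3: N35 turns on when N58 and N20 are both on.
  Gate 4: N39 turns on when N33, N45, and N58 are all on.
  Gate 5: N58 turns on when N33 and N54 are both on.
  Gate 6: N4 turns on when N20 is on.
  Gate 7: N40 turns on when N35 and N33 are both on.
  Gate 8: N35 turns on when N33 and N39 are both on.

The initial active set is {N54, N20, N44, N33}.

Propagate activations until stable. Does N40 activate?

Gate 5: N33 and N54 on → N58 on.
Gate 3: N58 and N20 on → N35 on.
Gate 7: N35 and N33 on → N40 on.

Yes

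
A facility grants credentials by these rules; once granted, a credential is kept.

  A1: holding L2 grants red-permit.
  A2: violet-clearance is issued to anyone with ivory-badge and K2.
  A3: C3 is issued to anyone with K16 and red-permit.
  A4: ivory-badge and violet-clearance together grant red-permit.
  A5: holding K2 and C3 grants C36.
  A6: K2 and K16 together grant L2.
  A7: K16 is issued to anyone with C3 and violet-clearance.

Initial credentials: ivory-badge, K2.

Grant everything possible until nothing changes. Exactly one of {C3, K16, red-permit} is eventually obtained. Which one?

Holding ivory-badge and K2 grants violet-clearance (A2).
Holding ivory-badge and violet-clearance grants red-permit (A4).
K16 would need C3 and violet-clearance (A7), but C3 is never granted. C3 would need K16 and red-permit (A3), but K16 is never granted.

red-permit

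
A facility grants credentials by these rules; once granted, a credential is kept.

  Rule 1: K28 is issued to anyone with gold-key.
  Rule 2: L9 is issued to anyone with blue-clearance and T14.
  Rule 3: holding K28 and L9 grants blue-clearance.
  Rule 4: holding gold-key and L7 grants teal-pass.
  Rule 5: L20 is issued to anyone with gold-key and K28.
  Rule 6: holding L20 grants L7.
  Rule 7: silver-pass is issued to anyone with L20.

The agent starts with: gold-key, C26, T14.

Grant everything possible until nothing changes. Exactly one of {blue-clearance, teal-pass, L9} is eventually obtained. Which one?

Holding gold-key grants K28 (Rule 1).
Holding gold-key and K28 grants L20 (Rule 5).
Holding L20 grants L7 (Rule 6).
Holding gold-key and L7 grants teal-pass (Rule 4).
L9 would need blue-clearance and T14 (Rule 2), but blue-clearance is never granted. blue-clearance would need K28 and L9 (Rule 3), but L9 is never granted.

teal-pass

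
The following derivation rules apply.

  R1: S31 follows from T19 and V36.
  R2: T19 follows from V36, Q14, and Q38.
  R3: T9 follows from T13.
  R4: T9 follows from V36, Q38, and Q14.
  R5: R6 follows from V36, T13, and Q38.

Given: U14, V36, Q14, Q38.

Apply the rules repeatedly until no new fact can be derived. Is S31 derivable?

From V36, Q14, and Q38, R2 gives T19.
From T19 and V36, R1 gives S31.

Yes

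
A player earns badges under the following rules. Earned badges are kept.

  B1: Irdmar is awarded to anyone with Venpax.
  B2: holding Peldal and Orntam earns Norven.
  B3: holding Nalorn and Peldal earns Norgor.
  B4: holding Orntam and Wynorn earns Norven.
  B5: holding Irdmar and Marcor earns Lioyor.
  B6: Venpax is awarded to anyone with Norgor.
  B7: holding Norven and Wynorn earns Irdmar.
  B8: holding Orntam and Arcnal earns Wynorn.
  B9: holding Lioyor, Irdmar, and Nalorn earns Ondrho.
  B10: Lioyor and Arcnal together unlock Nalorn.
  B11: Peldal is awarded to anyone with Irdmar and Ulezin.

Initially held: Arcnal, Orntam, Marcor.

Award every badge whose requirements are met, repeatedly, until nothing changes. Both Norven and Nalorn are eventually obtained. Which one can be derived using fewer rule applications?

Norven: With Orntam and Arcnal, Wynorn is earned (B8). With Orntam and Wynorn, Norven is earned (B4). [2 rule applications]
Nalorn: With Orntam and Arcnal, Wynorn is earned (B8). With Orntam and Wynorn, Norven is earned (B4). With Norven and Wynorn, Irdmar is earned (B7). With Irdmar and Marcor, Lioyor is earned (B5). With Lioyor and Arcnal, Nalorn is earned (B10). [5 rule applications]
Norven needs fewer.

Norven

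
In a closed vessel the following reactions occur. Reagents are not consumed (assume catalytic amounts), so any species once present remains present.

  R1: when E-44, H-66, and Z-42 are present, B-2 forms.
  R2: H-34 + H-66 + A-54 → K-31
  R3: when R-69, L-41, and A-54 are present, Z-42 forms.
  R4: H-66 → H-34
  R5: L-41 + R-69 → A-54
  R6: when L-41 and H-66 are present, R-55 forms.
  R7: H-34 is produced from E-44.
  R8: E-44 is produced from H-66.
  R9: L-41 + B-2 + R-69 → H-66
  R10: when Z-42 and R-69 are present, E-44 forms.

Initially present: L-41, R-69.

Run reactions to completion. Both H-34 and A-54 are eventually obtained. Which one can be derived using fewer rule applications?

A-54: L-41 and R-69 present → A-54 forms (R5). [1 rule application]
H-34: L-41 and R-69 present → A-54 forms (R5). R-69, L-41, and A-54 present → Z-42 forms (R3). Z-42 and R-69 present → E-44 forms (R10). E-44 present → H-34 forms (R7). [4 rule applications]
A-54 needs fewer.

A-54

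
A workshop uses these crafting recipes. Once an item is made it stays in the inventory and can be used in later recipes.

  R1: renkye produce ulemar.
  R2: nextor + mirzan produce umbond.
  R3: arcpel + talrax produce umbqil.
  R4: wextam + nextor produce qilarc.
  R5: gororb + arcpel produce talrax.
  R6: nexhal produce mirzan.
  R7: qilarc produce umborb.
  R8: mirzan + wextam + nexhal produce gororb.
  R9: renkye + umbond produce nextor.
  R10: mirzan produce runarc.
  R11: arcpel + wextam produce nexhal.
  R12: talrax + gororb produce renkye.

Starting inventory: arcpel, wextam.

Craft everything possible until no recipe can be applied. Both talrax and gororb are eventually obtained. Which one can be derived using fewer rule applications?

gororb: Using R11, arcpel and wextam make nexhal. Using R6, nexhal makes mirzan. Using R8, mirzan, wextam, and nexhal make gororb. [3 rule applications]
talrax: Using R11, arcpel and wextam make nexhal. Using R6, nexhal makes mirzan. Using R8, mirzan, wextam, and nexhal make gororb. gororb + arcpel → talrax (R5). [4 rule applications]
gororb needs fewer.

gororb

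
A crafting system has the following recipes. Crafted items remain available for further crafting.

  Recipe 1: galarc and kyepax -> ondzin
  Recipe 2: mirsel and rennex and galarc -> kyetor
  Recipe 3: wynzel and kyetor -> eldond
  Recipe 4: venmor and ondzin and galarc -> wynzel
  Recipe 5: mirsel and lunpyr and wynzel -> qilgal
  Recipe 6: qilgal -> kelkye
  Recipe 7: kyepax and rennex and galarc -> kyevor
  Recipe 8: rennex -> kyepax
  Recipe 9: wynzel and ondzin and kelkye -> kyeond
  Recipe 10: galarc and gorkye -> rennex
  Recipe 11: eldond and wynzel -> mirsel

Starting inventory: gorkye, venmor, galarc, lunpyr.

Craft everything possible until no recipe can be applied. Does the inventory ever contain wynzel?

Using Recipe 10, galarc and gorkye make rennex.
rennex -> kyepax (Recipe 8).
Using Recipe 1, galarc and kyepax make ondzin.
venmor and ondzin and galarc -> wynzel (Recipe 4).

Yes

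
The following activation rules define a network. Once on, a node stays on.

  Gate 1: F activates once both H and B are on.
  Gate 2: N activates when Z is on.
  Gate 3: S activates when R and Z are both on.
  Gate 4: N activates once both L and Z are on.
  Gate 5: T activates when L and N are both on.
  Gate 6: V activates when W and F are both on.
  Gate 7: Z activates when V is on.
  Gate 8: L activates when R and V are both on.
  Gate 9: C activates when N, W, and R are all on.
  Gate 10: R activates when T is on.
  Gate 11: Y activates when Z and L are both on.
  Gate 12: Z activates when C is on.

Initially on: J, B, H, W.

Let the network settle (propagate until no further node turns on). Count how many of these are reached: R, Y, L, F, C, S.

Gate 1: H and B on → F on.
R would need T (Gate 10), but T never turns on.
Y would need Z and L (Gate 11), but L never turns on.
L would need R and V (Gate 8), but R never turns on.
F: reached.
C would need N, W, and R (Gate 9), but R never turns on.
S would need R and Z (Gate 3), but R never turns on.
Reached: F — 1 of the 6.

1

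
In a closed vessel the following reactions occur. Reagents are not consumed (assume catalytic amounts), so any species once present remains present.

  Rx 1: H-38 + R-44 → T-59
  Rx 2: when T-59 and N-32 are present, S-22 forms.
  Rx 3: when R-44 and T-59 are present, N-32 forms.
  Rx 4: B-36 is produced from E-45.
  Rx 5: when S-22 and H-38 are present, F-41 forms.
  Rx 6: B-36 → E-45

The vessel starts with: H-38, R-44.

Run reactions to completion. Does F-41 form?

Yes

H-38 and R-44 present → T-59 forms (Rx 1).
R-44 and T-59 present → N-32 forms (Rx 3).
T-59 and N-32 present → S-22 forms (Rx 2).
S-22 and H-38 present → F-41 forms (Rx 5).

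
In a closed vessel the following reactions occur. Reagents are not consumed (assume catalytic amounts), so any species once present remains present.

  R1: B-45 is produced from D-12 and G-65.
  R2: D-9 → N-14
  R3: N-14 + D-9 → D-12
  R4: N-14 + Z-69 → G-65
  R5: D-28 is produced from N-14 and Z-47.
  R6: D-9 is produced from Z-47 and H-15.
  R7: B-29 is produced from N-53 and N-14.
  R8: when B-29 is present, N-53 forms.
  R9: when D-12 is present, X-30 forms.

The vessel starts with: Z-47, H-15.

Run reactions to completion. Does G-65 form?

No

G-65 would need N-14 and Z-69 (R4), but Z-69 never forms.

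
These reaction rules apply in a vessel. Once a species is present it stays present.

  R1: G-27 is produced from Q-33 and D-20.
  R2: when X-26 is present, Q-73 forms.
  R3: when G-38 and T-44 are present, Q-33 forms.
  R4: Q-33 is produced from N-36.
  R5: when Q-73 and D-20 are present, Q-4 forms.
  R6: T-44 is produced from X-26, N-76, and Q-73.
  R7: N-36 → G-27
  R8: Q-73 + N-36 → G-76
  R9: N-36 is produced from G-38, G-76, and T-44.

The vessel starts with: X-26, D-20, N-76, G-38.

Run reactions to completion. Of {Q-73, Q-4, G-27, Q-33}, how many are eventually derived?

X-26 present → Q-73 forms (R2).
X-26, N-76, and Q-73 present → T-44 forms (R6).
Q-73 and D-20 present → Q-4 forms (R5).
G-38 and T-44 present → Q-33 forms (R3).
Q-33 and D-20 present → G-27 forms (R1).
Q-73: reached.
Q-4: reached.
G-27: reached.
Q-33: reached.
All 4 are reached.

4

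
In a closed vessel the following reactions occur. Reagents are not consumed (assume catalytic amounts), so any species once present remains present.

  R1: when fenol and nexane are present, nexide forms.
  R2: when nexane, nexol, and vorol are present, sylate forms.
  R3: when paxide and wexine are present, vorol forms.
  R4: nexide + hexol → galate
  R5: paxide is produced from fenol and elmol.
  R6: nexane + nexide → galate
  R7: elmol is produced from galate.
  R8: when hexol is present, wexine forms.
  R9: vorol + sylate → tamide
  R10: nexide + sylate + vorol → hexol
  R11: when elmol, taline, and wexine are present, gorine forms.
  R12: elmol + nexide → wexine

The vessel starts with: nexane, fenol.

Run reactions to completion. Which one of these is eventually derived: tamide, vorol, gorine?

fenol and nexane present → nexide forms (R1).
nexane and nexide present → galate forms (R6).
galate present → elmol forms (R7).
fenol and elmol present → paxide forms (R5).
elmol and nexide present → wexine forms (R12).
paxide and wexine present → vorol forms (R3).
tamide would need vorol and sylate (R9), but sylate never forms. gorine would need elmol, taline, and wexine (R11), but taline never forms.

vorol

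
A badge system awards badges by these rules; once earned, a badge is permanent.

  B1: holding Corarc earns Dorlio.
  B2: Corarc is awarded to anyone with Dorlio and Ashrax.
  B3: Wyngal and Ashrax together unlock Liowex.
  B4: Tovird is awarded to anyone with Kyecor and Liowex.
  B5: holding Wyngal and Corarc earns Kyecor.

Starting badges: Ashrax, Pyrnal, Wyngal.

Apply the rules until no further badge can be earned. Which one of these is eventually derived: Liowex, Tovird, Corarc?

Liowex

With Wyngal and Ashrax, Liowex is earned (B3).
Corarc would need Dorlio and Ashrax (B2), but Dorlio is never earned. Tovird would need Kyecor and Liowex (B4), but Kyecor is never earned.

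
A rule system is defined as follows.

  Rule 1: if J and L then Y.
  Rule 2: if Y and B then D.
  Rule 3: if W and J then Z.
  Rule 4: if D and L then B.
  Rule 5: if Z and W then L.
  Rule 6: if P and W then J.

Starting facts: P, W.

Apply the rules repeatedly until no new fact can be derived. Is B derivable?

B would need D and L (Rule 4), but D is never established.

No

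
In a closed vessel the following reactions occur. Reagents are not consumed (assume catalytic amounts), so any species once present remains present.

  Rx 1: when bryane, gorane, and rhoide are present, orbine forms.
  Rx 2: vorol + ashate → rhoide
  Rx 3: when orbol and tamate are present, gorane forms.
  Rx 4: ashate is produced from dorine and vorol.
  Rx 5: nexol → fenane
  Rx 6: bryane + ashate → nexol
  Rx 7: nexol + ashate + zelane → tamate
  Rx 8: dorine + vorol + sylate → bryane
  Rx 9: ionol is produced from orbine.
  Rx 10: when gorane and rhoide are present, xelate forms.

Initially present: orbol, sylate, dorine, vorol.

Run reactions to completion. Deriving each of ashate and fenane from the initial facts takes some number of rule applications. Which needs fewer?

ashate

ashate: dorine and vorol present → ashate forms (Rx 4). [1 rule application]
fenane: dorine and vorol present → ashate forms (Rx 4). dorine, vorol, and sylate present → bryane forms (Rx 8). bryane and ashate present → nexol forms (Rx 6). nexol present → fenane forms (Rx 5). [4 rule applications]
ashate needs fewer.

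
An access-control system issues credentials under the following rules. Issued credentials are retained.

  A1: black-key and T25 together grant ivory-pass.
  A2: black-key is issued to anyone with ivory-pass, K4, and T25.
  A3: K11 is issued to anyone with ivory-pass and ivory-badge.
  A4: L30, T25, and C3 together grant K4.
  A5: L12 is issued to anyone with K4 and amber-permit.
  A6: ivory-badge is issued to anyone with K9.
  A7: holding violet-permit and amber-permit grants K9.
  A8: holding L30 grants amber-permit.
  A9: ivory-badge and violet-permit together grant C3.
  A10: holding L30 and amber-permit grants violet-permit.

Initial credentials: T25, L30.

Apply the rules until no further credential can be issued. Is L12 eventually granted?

Holding L30 grants amber-permit (A8).
Holding L30 and amber-permit grants violet-permit (A10).
Holding violet-permit and amber-permit grants K9 (A7).
Holding K9 grants ivory-badge (A6).
Holding ivory-badge and violet-permit grants C3 (A9).
Holding L30, T25, and C3 grants K4 (A4).
Holding K4 and amber-permit grants L12 (A5).

Yes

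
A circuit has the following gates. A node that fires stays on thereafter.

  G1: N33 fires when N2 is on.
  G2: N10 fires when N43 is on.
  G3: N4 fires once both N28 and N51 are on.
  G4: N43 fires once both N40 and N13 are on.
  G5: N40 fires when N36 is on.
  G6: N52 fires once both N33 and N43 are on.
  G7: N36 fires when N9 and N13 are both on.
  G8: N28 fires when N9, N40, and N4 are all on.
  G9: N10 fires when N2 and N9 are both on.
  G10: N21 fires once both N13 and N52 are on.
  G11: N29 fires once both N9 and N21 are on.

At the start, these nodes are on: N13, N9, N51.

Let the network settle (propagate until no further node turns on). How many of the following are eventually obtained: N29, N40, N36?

2

G7: N9 and N13 on → N36 on.
N36 is on, so N40 fires (G5).
N29 would need N9 and N21 (G11), but N21 never turns on.
N40: reached.
N36: reached.
Reached: N40 and N36 — 2 of the 3.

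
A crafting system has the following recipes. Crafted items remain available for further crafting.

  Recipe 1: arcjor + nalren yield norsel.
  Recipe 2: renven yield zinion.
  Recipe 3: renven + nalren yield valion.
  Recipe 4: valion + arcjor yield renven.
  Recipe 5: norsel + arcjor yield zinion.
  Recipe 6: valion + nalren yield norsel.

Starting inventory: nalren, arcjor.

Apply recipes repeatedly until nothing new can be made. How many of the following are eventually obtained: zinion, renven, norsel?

Using Recipe 1, arcjor and nalren make norsel.
norsel + arcjor → zinion (Recipe 5).
zinion: reached.
renven would need valion and arcjor (Recipe 4), but valion is never obtained.
norsel: reached.
Reached: zinion and norsel — 2 of the 3.

2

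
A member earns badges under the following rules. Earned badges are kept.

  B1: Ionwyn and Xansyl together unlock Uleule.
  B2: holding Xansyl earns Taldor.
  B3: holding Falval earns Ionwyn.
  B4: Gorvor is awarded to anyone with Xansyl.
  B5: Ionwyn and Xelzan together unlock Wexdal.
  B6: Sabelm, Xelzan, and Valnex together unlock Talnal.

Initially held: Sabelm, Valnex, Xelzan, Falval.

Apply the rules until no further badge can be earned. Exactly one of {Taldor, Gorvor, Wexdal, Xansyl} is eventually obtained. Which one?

With Falval, Ionwyn is earned (B3).
With Ionwyn and Xelzan, Wexdal is earned (B5).
No rule produces Xansyl, and it is not given. Gorvor would need Xansyl (B4), but Xansyl is never earned. Taldor would need Xansyl (B2), but Xansyl is never earned.

Wexdal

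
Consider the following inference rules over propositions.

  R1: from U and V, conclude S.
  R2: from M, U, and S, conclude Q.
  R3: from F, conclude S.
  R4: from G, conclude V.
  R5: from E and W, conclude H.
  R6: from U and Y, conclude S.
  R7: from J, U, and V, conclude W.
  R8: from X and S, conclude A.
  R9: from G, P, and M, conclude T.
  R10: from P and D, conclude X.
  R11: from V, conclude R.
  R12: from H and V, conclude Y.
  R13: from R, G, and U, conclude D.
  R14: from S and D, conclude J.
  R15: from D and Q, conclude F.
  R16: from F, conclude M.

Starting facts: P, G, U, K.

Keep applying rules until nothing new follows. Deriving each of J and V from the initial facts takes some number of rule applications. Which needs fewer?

V: G holds, so V follows (R4). [1 rule application]
J: From G, R4 gives V. V holds, so R follows (R11). From U and V, R1 gives S. From R, G, and U, R13 gives D. S and D hold, so J follows (R14). [5 rule applications]
V needs fewer.

V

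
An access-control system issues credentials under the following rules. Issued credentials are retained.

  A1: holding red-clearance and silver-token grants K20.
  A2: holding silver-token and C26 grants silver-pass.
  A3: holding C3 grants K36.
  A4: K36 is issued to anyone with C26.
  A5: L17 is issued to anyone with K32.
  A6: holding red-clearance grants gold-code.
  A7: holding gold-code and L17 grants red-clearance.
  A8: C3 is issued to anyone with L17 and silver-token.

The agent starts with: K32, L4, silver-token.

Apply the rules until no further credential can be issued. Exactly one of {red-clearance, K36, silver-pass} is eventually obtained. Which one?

Holding K32 grants L17 (A5).
Holding L17 and silver-token grants C3 (A8).
Holding C3 grants K36 (A3).
red-clearance would need gold-code and L17 (A7), but gold-code is never granted. silver-pass would need silver-token and C26 (A2), but C26 is never granted.

K36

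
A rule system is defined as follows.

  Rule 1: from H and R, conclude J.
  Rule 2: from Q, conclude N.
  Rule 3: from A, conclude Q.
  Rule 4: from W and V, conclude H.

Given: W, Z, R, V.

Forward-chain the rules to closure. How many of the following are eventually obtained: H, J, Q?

From W and V, Rule 4 gives H.
From H and R, Rule 1 gives J.
H: reached.
J: reached.
Q would need A (Rule 3), but A is never established.
Reached: H and J — 2 of the 3.

2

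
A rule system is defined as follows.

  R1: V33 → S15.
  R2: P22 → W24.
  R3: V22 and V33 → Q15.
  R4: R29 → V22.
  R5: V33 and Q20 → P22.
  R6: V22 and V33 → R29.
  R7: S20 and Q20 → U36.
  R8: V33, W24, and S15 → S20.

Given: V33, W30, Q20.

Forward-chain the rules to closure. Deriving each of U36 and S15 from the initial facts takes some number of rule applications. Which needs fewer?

S15

S15: From V33, R1 gives S15. [1 rule application]
U36: From V33, R1 gives S15. V33 and Q20 hold, so P22 follows (R5). From P22, R2 gives W24. From V33, W24, and S15, R8 gives S20. From S20 and Q20, R7 gives U36. [5 rule applications]
S15 needs fewer.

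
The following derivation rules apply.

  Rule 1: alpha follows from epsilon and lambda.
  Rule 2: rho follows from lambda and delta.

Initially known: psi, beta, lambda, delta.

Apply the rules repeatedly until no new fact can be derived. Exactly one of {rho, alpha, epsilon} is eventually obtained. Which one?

lambda and delta hold, so rho follows (Rule 2).
No rule produces epsilon, and it is not given. alpha would need epsilon and lambda (Rule 1), but epsilon is never established.

rho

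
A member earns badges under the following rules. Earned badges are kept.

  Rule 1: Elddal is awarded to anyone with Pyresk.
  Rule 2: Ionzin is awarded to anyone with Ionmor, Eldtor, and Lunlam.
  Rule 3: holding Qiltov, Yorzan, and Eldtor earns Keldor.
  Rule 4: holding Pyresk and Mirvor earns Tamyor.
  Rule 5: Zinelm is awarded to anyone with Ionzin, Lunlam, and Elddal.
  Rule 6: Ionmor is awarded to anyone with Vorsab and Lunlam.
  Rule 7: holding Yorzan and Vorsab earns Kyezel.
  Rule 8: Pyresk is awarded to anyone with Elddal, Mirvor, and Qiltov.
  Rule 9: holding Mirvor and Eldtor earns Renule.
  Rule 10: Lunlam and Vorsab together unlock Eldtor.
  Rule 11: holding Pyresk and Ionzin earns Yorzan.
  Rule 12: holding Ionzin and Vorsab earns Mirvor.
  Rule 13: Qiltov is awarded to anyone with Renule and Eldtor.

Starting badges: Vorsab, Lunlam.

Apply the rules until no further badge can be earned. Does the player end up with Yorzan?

No

Yorzan would need Pyresk and Ionzin (Rule 11), but Pyresk is never earned.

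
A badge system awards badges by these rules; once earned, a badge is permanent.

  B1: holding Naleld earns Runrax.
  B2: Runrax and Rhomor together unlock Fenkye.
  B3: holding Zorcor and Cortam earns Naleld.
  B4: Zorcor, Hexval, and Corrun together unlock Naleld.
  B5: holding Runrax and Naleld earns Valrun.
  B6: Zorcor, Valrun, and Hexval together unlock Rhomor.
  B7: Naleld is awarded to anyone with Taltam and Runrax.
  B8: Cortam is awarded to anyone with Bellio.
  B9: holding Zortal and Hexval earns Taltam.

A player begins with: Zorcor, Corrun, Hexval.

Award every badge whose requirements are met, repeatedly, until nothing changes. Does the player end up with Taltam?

No

Taltam would need Zortal and Hexval (B9), but Zortal is never earned.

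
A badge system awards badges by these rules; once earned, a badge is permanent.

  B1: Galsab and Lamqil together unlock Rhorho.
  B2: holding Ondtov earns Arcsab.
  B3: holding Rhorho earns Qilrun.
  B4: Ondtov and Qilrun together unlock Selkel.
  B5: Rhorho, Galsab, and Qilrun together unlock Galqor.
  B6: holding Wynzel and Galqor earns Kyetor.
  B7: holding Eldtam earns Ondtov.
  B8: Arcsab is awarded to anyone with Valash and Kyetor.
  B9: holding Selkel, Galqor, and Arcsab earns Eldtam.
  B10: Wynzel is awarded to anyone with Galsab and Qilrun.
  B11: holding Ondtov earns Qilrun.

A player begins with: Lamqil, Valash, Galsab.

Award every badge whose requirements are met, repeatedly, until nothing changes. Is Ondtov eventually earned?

No

Ondtov would need Eldtam (B7), but Eldtam is never earned.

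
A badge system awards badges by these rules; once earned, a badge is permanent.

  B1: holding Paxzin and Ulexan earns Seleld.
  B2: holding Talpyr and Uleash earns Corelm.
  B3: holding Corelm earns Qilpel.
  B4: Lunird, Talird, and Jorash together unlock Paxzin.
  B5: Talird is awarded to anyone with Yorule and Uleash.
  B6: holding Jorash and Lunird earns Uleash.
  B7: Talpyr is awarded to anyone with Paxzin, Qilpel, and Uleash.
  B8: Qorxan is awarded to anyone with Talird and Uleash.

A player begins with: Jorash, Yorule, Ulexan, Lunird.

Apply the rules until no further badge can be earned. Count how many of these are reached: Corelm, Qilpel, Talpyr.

Corelm would need Talpyr and Uleash (B2), but Talpyr is never earned.
Qilpel would need Corelm (B3), but Corelm is never earned.
Talpyr would need Paxzin, Qilpel, and Uleash (B7), but Qilpel is never earned.
None of the 3 are reached.

0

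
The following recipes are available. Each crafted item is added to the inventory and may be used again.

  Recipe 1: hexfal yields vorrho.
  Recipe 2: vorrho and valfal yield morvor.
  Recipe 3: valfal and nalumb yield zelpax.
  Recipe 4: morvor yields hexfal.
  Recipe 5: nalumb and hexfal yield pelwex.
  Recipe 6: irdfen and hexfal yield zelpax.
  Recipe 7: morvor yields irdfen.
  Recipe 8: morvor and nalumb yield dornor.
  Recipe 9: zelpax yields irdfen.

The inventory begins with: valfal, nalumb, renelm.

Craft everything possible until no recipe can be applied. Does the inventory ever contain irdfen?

Yes

valfal and nalumb → zelpax (Recipe 3).
Using Recipe 9, zelpax makes irdfen.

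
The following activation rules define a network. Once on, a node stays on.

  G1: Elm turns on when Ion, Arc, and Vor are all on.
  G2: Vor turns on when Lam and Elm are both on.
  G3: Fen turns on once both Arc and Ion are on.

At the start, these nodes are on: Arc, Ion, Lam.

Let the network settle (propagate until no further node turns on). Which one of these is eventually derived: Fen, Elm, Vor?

G3: Arc and Ion on → Fen on.
Elm would need Ion, Arc, and Vor (G1), but Vor never turns on. Vor would need Lam and Elm (G2), but Elm never turns on.

Fen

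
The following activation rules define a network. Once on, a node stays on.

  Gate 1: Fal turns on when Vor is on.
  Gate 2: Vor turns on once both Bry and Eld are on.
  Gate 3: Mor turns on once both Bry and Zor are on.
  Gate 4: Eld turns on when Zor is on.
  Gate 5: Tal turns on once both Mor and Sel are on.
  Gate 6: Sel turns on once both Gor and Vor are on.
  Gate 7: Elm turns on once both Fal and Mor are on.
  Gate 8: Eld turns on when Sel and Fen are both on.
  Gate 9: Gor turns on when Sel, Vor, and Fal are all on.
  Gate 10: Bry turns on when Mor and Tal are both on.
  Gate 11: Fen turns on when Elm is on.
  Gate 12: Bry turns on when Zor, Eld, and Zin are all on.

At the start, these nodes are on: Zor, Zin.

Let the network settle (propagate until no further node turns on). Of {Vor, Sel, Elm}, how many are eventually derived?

2

Gate 4: Zor on → Eld on.
Gate 12: Zor, Eld, and Zin on → Bry on.
Bry and Zor are on, so Mor turns on (Gate 3).
Gate 2: Bry and Eld on → Vor on.
Vor is on, so Fal turns on (Gate 1).
Gate 7: Fal and Mor on → Elm on.
Vor: reached.
Sel would need Gor and Vor (Gate 6), but Gor never turns on.
Elm: reached.
Reached: Vor and Elm — 2 of the 3.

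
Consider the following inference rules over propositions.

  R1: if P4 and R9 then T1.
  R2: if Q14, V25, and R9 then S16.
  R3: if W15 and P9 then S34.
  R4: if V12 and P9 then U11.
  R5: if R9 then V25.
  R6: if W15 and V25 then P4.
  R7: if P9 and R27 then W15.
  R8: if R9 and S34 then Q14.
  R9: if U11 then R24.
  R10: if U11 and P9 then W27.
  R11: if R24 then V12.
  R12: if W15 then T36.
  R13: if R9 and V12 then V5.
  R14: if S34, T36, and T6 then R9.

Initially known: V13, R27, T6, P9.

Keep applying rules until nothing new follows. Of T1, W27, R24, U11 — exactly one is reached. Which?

T1

From P9 and R27, R7 gives W15.
W15 and P9 hold, so S34 follows (R3).
From W15, R12 gives T36.
S34, T36, and T6 hold, so R9 follows (R14).
R9 holds, so V25 follows (R5).
W15 and V25 hold, so P4 follows (R6).
P4 and R9 hold, so T1 follows (R1).
R24 would need U11 (R9), but U11 is never established. W27 would need U11 and P9 (R10), but U11 is never established. U11 would need V12 and P9 (R4), but V12 is never established.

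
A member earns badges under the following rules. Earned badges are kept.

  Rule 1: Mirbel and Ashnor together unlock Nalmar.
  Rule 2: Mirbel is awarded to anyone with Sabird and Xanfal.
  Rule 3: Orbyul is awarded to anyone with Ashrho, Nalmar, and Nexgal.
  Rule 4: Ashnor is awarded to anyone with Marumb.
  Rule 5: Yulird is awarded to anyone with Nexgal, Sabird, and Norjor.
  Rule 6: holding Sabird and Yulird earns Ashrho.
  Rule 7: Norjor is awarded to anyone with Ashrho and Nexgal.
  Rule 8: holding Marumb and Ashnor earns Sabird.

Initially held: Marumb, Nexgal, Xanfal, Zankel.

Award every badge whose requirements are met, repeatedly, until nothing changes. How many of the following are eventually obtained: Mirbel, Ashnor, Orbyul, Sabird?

With Marumb, Ashnor is earned (Rule 4).
With Marumb and Ashnor, Sabird is earned (Rule 8).
With Sabird and Xanfal, Mirbel is earned (Rule 2).
Mirbel: reached.
Ashnor: reached.
Orbyul would need Ashrho, Nalmar, and Nexgal (Rule 3), but Ashrho is never earned.
Sabird: reached.
Reached: Mirbel, Ashnor, and Sabird — 3 of the 4.

3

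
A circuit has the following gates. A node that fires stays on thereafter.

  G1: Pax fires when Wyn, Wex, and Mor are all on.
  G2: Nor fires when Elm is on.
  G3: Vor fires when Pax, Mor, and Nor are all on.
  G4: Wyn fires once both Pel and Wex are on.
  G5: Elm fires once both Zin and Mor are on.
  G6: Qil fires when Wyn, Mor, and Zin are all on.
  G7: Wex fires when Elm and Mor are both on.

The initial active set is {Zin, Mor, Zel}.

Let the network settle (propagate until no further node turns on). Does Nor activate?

G5: Zin and Mor on → Elm on.
Elm is on, so Nor fires (G2).

Yes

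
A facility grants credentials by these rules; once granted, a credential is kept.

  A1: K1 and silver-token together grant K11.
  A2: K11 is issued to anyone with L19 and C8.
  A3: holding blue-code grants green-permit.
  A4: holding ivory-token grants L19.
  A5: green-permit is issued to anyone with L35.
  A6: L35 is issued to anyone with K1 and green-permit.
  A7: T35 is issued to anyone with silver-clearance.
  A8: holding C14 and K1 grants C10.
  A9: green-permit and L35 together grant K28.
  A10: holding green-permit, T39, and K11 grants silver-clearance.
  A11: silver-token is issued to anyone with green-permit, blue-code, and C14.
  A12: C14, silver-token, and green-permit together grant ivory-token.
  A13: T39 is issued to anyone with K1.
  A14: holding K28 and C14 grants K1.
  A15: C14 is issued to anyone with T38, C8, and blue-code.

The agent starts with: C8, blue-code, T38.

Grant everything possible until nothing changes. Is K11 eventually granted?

Yes

Holding T38, C8, and blue-code grants C14 (A15).
Holding blue-code grants green-permit (A3).
Holding green-permit, blue-code, and C14 grants silver-token (A11).
Holding C14, silver-token, and green-permit grants ivory-token (A12).
Holding ivory-token grants L19 (A4).
Holding L19 and C8 grants K11 (A2).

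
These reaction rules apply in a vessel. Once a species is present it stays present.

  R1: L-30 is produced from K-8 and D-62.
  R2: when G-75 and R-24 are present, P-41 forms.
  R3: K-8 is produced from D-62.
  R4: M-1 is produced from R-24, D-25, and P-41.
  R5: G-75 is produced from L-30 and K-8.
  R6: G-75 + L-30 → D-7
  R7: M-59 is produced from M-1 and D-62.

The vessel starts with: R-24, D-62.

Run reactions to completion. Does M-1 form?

M-1 would need R-24, D-25, and P-41 (R4), but D-25 never forms.

No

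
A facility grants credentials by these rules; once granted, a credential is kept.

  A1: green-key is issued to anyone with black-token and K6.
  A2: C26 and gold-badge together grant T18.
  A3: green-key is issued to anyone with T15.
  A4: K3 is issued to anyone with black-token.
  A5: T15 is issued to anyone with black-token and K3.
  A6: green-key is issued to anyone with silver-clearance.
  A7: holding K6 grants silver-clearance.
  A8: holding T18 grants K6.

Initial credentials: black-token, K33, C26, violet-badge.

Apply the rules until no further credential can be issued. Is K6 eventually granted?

No

K6 would need T18 (A8), but T18 is never granted.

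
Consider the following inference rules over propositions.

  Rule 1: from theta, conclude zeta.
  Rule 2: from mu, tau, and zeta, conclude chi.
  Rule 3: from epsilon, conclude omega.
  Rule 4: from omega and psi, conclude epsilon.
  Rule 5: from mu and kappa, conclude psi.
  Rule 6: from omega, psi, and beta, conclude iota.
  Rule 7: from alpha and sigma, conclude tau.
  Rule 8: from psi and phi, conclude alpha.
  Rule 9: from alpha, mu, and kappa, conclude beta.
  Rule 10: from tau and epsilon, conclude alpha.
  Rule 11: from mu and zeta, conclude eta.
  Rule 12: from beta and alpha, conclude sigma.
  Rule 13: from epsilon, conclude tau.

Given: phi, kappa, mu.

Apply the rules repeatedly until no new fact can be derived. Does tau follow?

mu and kappa hold, so psi follows (Rule 5).
psi and phi hold, so alpha follows (Rule 8).
From alpha, mu, and kappa, Rule 9 gives beta.
From beta and alpha, Rule 12 gives sigma.
alpha and sigma hold, so tau follows (Rule 7).

Yes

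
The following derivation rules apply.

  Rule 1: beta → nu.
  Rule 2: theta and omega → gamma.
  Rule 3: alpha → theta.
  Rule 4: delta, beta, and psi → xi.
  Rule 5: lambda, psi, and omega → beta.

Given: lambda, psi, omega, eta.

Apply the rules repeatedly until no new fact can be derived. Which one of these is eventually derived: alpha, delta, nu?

nu

lambda, psi, and omega hold, so beta follows (Rule 5).
beta holds, so nu follows (Rule 1).
No rule produces delta, and it is not given. No rule produces alpha, and it is not given.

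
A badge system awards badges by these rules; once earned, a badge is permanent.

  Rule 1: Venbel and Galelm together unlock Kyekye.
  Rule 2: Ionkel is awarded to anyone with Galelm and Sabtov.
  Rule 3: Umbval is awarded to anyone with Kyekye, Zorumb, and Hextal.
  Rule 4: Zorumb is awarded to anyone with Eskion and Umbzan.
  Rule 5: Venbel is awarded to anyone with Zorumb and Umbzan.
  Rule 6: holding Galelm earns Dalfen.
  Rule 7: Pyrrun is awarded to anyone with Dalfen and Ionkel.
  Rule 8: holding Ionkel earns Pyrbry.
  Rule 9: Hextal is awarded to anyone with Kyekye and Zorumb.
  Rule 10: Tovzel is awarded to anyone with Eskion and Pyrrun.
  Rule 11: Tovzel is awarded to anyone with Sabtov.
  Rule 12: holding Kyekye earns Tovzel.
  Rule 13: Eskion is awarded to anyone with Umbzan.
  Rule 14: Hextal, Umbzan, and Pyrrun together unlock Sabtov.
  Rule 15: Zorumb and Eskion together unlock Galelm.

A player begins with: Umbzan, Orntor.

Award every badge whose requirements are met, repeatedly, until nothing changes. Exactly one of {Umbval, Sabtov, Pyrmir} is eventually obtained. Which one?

Umbval

With Umbzan, Eskion is earned (Rule 13).
With Eskion and Umbzan, Zorumb is earned (Rule 4).
With Zorumb and Eskion, Galelm is earned (Rule 15).
With Zorumb and Umbzan, Venbel is earned (Rule 5).
With Venbel and Galelm, Kyekye is earned (Rule 1).
With Kyekye and Zorumb, Hextal is earned (Rule 9).
With Kyekye, Zorumb, and Hextal, Umbval is earned (Rule 3).
Sabtov would need Hextal, Umbzan, and Pyrrun (Rule 14), but Pyrrun is never earned. No rule produces Pyrmir, and it is not given.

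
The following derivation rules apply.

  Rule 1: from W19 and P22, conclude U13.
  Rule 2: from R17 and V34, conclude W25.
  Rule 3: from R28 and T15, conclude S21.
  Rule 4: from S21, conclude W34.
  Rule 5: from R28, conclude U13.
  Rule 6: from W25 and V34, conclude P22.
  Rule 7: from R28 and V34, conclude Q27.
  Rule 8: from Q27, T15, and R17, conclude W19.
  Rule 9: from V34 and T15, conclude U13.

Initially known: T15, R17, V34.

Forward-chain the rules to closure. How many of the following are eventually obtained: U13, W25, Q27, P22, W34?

From V34 and T15, Rule 9 gives U13.
R17 and V34 hold, so W25 follows (Rule 2).
From W25 and V34, Rule 6 gives P22.
U13: reached.
W25: reached.
Q27 would need R28 and V34 (Rule 7), but R28 is never established.
P22: reached.
W34 would need S21 (Rule 4), but S21 is never established.
Reached: U13, W25, and P22 — 3 of the 5.

3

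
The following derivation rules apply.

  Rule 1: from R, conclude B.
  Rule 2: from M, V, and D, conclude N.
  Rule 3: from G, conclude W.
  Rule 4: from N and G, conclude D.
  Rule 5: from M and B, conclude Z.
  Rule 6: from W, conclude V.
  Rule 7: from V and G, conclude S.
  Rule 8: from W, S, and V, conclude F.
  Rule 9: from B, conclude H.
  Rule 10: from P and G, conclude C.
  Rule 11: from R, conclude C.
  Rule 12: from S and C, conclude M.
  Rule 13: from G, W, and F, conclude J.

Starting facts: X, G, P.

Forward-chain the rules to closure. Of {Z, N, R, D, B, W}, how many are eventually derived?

G holds, so W follows (Rule 3).
Z would need M and B (Rule 5), but B is never established.
N would need M, V, and D (Rule 2), but D is never established.
No rule produces R, and it is not given.
D would need N and G (Rule 4), but N is never established.
B would need R (Rule 1), but R is never established.
W: reached.
Reached: W — 1 of the 6.

1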